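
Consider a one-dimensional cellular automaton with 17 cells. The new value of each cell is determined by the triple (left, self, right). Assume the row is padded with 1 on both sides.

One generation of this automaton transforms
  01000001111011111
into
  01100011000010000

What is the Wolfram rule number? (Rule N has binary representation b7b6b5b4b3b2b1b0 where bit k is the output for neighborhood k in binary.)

30

position 8: 111 → 0  (bit 7 = 0)
position 10: 110 → 0  (bit 6 = 0)
position 0: 101 → 0  (bit 5 = 0)
position 2: 100 → 1  (bit 4 = 1)
position 7: 011 → 1  (bit 3 = 1)
position 1: 010 → 1  (bit 2 = 1)
position 6: 001 → 1  (bit 1 = 1)
position 3: 000 → 0  (bit 0 = 0)
bits b7..b0 = 00011110 = 30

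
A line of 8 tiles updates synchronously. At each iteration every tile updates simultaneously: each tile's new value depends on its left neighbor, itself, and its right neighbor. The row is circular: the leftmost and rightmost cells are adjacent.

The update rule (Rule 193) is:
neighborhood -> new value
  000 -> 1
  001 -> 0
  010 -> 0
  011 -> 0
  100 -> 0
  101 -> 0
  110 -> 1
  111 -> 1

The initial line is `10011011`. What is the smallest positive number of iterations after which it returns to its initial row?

16

10001001
10100000
00001110
11100110
01100010
00101000
10000011
10111001
10011000
00001010
11100000
01101110
00100110
10000010
00111000
10011011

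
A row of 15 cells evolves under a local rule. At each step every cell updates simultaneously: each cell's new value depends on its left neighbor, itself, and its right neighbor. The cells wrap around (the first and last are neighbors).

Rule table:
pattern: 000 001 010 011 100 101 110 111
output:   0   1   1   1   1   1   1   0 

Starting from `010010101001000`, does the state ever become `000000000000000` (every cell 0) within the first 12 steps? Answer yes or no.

111111111111100
100000000000111
110000000001100
111000000011111
001100000110000
011110001111000
110011011001100
111111111111111
000000000000000
all cells are 0 at step 9

yes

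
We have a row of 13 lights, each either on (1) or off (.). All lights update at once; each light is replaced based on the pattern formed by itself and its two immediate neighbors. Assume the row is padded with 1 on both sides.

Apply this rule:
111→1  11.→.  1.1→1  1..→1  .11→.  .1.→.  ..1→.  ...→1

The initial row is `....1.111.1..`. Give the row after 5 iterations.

1.1.1.1..1.1.

111..1.1.1.1.
11.1..1.1.1.1
1.1.1..1.1.1.
.1.1.1..1.1.1
1.1.1.1..1.1.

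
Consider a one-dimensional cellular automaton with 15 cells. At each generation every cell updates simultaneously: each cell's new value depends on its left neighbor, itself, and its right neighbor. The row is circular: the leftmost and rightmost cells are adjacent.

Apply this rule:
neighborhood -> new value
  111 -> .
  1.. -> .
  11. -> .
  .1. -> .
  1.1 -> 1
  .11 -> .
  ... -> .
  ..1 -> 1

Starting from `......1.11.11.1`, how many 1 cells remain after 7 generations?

4

generation 1: .....1.1..1..1.
generation 2: ....1.1..1..1..
generation 3: ...1.1..1..1...
generation 4: ..1.1..1..1....
generation 5: .1.1..1..1.....
generation 6: 1.1..1..1......
generation 7: .1..1..1......1
count of 1: 4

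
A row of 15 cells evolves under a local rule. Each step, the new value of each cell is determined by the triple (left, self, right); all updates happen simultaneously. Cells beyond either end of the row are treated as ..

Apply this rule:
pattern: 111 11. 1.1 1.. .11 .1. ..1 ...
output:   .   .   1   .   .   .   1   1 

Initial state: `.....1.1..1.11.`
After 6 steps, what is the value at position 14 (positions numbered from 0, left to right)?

.

11111.1..1.1...
.....1..1.1..11
11111..1.1..1..
......1.1..1..1
111111.1..1..1.
......1..1..1..
position 14 holds .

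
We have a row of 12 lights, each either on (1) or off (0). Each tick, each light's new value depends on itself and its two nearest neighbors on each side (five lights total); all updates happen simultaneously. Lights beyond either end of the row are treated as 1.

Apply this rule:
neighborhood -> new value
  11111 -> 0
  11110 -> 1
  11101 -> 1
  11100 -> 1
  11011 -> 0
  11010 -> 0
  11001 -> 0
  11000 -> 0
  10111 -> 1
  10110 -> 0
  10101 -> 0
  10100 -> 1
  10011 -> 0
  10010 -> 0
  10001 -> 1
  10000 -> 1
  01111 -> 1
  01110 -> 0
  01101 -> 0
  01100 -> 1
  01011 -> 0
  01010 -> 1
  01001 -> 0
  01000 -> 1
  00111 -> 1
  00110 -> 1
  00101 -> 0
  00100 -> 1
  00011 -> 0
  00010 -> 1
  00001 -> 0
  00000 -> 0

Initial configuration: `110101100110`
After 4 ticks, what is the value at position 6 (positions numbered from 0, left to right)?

110000100100
110101100100
110000100100  (repeats tick 1; period 2)
tick 4: 110101100100
position 6 holds 1

1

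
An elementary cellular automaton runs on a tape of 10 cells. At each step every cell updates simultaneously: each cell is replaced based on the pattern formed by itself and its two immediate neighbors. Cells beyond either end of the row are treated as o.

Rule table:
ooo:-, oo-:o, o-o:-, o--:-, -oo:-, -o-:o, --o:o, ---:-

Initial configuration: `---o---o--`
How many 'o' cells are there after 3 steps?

5

step 1: --oo--oo-o
step 2: -o-o-o-o--
step 3: -o-o-o-o-o
count of o: 5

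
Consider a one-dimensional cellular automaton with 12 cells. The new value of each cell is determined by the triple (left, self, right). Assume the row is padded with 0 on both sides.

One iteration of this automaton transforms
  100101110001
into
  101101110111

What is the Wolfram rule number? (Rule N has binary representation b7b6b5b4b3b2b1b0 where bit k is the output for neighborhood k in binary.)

207

position 6: 111 → 1  (bit 7 = 1)
position 7: 110 → 1  (bit 6 = 1)
position 4: 101 → 0  (bit 5 = 0)
position 1: 100 → 0  (bit 4 = 0)
position 5: 011 → 1  (bit 3 = 1)
position 0: 010 → 1  (bit 2 = 1)
position 2: 001 → 1  (bit 1 = 1)
position 9: 000 → 1  (bit 0 = 1)
bits b7..b0 = 11001111 = 207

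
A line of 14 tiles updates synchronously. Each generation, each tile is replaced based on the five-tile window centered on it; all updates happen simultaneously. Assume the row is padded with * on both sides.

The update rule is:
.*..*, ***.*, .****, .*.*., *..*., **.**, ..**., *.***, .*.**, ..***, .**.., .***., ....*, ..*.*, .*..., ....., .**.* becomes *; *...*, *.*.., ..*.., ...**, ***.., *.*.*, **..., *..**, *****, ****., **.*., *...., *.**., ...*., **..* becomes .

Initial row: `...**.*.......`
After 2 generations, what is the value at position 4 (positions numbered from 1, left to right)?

*

...**..*.****.
...**.*****.**
position 4 holds *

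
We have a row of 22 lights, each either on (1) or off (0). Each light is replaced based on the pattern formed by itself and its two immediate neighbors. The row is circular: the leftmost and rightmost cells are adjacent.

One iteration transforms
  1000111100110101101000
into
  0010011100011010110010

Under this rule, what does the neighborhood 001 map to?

At position 3 the neighborhood is 001; the next row has 0 there.

0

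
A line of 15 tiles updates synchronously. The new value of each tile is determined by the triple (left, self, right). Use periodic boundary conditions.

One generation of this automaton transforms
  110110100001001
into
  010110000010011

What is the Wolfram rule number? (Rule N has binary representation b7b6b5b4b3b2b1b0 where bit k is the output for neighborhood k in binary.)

position 0: 111 → 0  (bit 7 = 0)
position 1: 110 → 1  (bit 6 = 1)
position 2: 101 → 0  (bit 5 = 0)
position 7: 100 → 0  (bit 4 = 0)
position 3: 011 → 1  (bit 3 = 1)
position 6: 010 → 0  (bit 2 = 0)
position 10: 001 → 1  (bit 1 = 1)
position 8: 000 → 0  (bit 0 = 0)
bits b7..b0 = 01001010 = 74

74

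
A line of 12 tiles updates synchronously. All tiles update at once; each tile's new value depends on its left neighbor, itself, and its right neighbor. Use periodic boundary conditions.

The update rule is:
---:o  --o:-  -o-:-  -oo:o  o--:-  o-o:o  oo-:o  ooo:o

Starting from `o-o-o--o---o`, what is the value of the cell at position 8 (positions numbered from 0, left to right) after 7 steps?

-

oo-o-----o-o
ooo--ooo--oo
ooo--ooo--oo  (fixed point — unchanged through step 7)
position 8 holds -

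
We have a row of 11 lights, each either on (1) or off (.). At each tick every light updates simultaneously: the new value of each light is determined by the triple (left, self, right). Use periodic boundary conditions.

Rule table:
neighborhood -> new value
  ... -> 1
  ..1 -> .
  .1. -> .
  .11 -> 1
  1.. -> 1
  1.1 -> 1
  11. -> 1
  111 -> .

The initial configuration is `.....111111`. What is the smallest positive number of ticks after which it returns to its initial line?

11

tick 1: 1111.1....1
tick 2: ...11.111.1
tick 3: 11.1111.11.
tick 4: 1111..11111
tick 5: ...11.1....
tick 6: 11.111.1111
tick 7: .111.111...
tick 8: .1.111.1111
tick 9: 1.11.111..1
tick 10: 111111.11.1
tick 11: .....111111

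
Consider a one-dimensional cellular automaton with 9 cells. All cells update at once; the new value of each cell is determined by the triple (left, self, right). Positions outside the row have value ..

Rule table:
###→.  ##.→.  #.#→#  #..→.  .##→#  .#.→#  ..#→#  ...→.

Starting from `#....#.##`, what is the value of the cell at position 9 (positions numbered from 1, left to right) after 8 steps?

.

#...####.
#..##....
#.##.....
###......
#........
#........  (fixed point — unchanged through step 8)
position 9 holds .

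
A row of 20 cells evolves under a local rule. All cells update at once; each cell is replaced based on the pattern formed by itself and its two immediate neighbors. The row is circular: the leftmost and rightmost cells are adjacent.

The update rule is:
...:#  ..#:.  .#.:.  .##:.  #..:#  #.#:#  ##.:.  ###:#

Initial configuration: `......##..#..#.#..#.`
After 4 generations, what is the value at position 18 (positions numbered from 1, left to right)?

#

generation 1: #####...#..#..#.#..#
generation 2: ####.##..#..#..#.#..
generation 3: .##.#..#..#..#..#.#.
generation 4: ...#.#..#..#..#..#.#
position 18 holds #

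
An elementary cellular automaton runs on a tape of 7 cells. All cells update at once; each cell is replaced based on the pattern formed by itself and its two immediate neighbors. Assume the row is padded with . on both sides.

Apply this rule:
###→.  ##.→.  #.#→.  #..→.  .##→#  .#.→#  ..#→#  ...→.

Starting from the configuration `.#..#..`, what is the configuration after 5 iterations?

##.##..
#..#...
#.##...
#.#....
#.#....

#.#....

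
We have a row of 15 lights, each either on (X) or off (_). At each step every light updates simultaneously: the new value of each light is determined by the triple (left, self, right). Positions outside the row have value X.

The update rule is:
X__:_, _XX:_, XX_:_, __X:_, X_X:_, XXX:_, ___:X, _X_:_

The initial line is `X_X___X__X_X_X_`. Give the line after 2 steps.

_XX___XXXXXXXX_

____X__________
_XX___XXXXXXXX_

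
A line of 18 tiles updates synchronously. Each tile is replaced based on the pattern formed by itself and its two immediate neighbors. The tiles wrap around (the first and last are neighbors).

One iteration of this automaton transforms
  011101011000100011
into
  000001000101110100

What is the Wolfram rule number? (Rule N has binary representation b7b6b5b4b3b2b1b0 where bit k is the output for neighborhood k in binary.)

position 2: 111 → 0  (bit 7 = 0)
position 3: 110 → 0  (bit 6 = 0)
position 0: 101 → 0  (bit 5 = 0)
position 9: 100 → 1  (bit 4 = 1)
position 1: 011 → 0  (bit 3 = 0)
position 5: 010 → 1  (bit 2 = 1)
position 11: 001 → 1  (bit 1 = 1)
position 10: 000 → 0  (bit 0 = 0)
bits b7..b0 = 00010110 = 22

22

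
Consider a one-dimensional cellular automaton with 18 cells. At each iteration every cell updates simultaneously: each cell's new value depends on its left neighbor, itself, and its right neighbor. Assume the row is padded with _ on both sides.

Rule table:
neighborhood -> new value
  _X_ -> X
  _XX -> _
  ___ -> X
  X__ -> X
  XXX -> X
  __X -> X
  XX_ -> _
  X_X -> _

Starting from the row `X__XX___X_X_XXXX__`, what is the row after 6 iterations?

iteration 1: XXX__XXXX_X__XX_XX
iteration 2: _X_XX_XX__XXX_____
iteration 3: XX______XX_X_XXXXX
iteration 4: __XXXXXX___X__XXX_
iteration 5: XX_XXXX_XXXXXX_X_X
iteration 6: ____XX___XXXX__X_X

____XX___XXXX__X_X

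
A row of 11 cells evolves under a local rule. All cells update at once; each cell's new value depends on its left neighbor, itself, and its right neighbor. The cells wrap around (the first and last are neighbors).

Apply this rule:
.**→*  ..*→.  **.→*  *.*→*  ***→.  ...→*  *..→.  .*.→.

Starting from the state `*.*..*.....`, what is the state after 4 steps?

***.****...

.*.....***.
...***.*.*.
**.*.**.*..
***.****...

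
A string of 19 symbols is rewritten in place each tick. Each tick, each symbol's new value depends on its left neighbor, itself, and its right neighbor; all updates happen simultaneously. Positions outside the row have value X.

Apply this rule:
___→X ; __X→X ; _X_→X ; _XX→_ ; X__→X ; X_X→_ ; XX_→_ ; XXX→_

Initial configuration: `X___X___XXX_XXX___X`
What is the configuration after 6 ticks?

_XXXXXXX_______XXX_
________XXXXXXX____
XXXXXXXX_______XXXX
________XXXXXXX____  (repeats tick 2; period 2)
tick 6: ________XXXXXXX____

________XXXXXXX____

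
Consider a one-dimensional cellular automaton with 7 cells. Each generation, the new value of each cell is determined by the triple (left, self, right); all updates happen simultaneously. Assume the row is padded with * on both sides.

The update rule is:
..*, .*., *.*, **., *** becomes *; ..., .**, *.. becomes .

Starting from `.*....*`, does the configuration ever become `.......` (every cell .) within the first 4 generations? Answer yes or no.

generation 1: **...*.
generation 2: **..***
generation 3: **.*.**
generation 4: *****.*
generation 4 is *****.*, still not uniform .

no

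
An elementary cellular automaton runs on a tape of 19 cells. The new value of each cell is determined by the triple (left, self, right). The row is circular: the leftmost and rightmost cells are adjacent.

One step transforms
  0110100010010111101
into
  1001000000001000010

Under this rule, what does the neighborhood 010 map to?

At position 4 the neighborhood is 010; the next row has 0 there.

0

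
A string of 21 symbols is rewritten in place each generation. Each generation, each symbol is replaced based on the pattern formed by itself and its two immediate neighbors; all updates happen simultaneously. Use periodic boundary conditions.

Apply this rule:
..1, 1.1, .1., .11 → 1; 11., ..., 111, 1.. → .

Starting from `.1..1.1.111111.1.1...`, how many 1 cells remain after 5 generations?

6

11.111111.....1111...
1.11.........11.....1
.11.........11.....11
11.........11.....11.
1.........11.....11.1
count of 1: 6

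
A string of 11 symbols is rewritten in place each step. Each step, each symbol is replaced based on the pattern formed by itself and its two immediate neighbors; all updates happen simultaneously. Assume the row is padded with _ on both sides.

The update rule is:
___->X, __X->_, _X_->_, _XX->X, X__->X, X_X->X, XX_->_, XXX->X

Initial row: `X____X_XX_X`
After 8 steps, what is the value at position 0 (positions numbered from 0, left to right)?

_XXX__XX_X_
_XX_X_X_X_X
_X_X_X_X_X_
__X_X_X_X_X
X__X_X_X_X_
_X__X_X_X_X
__X__X_X_X_
X__X__X_X_X
position 0 holds X

X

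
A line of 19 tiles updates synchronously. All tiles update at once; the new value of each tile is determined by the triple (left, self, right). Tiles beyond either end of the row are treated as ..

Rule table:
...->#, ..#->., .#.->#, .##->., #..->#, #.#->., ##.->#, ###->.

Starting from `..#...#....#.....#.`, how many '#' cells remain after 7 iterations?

iteration 1: #.###.####.#####.##
iteration 2: #...#....#.....#..#
iteration 3: ###.####.#####.##.#
iteration 4: ..#....#.....#..#.#
iteration 5: #.####.#####.##.#.#
iteration 6: #....#.....#..#.#.#
iteration 7: ####.#####.##.#.#.#
count of #: 14

14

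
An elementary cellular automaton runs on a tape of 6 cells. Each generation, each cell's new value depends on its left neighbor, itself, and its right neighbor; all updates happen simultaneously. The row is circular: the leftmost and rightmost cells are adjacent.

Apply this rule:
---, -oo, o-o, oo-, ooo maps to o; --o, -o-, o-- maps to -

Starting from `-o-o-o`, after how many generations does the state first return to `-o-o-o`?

o-o-o-
-o-o-o

2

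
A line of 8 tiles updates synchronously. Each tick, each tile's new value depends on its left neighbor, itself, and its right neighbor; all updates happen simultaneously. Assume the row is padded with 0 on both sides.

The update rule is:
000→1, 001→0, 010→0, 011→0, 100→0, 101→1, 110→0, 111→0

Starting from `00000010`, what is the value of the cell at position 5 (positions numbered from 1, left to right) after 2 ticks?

11111000
00000011
position 5 holds 0

0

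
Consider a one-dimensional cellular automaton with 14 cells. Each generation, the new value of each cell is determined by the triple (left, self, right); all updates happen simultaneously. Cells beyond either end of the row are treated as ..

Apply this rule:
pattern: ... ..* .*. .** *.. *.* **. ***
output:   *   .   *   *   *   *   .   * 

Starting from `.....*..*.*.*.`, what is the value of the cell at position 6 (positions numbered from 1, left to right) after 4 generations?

*

generation 1: ****.**.******
generation 2: ***.**.******.
generation 3: **.**.******.*
generation 4: *.**.******.**
position 6 holds *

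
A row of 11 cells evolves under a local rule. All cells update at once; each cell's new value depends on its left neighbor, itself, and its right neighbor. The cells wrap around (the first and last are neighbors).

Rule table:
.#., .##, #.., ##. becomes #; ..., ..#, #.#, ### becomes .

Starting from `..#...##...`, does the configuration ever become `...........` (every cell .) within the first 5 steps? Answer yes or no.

step 1: ..##..###..
step 2: ..###.#.##.
step 3: ..#.#.#.###
step 4: #.#.#.#.#.#
step 5: #.#.#.#.#.#
step 5 is #.#.#.#.#.#, still not uniform .

no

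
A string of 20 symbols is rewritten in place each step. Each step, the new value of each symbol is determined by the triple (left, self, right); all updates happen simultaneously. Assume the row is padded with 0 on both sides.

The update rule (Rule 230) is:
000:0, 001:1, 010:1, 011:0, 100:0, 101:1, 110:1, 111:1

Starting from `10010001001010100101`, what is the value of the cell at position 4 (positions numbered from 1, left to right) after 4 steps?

step 1: 10110011011111101111
step 2: 11010101101111110111
step 3: 01111110110111111011
step 4: 10111111011011111101
position 4 holds 1

1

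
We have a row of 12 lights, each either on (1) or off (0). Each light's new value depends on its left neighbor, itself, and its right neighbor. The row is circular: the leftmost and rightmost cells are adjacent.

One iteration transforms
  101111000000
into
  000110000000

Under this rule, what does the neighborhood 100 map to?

0

At position 6 the neighborhood is 100; the next row has 0 there.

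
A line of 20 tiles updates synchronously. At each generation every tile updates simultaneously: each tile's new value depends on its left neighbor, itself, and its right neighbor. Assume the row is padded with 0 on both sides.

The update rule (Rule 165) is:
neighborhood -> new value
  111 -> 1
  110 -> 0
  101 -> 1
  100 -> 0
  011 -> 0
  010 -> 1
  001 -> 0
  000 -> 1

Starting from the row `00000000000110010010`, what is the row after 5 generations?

10001100000100011010

generation 1: 11111111110000010010
generation 2: 01111111100111010010
generation 3: 00111111000010110010
generation 4: 10011110011011000010
generation 5: 10001100000100011010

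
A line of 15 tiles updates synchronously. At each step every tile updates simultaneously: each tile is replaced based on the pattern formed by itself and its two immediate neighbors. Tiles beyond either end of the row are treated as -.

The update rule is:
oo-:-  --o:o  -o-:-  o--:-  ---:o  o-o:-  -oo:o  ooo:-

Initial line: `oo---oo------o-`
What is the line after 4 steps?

o--ooo--ooooo--
--oo---oo-----o
ooo--ooo--oooo-
o---oo---oo----

o---oo---oo----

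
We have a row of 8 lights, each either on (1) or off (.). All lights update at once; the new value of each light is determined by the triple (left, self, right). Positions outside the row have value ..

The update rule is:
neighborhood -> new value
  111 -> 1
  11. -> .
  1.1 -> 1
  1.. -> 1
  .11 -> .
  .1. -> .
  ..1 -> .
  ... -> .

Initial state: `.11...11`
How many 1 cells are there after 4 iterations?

...1....
....1...
.....1..
......1.
count of 1: 1

1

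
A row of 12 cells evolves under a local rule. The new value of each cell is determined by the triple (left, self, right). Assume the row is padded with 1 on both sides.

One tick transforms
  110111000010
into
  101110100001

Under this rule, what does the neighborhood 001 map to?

0

At position 9 the neighborhood is 001; the next row has 0 there.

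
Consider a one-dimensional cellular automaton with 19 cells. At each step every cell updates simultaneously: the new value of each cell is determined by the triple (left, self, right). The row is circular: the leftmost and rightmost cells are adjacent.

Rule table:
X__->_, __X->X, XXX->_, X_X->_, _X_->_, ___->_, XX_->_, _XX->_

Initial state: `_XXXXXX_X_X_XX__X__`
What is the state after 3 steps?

X______________X___
______________X___X
_____________X___X_

_____________X___X_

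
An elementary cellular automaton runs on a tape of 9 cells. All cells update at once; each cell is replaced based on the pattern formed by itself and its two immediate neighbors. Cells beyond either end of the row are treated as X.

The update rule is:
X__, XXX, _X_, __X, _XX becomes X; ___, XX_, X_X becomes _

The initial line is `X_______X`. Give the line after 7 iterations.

_X_____XX
_XX___XXX
_X_X_XXXX
_X_X_XXXX  (fixed point — unchanged through iteration 7)

_X_X_XXXX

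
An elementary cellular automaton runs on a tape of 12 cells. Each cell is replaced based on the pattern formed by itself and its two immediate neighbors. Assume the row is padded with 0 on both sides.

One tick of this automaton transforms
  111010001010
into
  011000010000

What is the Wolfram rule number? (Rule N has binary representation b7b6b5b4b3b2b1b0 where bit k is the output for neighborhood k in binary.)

194

position 1: 111 → 1  (bit 7 = 1)
position 2: 110 → 1  (bit 6 = 1)
position 3: 101 → 0  (bit 5 = 0)
position 5: 100 → 0  (bit 4 = 0)
position 0: 011 → 0  (bit 3 = 0)
position 4: 010 → 0  (bit 2 = 0)
position 7: 001 → 1  (bit 1 = 1)
position 6: 000 → 0  (bit 0 = 0)
bits b7..b0 = 11000010 = 194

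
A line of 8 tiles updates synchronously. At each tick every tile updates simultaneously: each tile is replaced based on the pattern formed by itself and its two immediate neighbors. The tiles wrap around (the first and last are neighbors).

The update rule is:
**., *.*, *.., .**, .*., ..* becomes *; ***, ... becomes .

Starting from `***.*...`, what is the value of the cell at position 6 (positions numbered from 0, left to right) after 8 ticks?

.

tick 1: *.****.*
tick 2: ***..***
tick 3: ..****..
tick 4: .**..**.
tick 5: ********
tick 6: ........
tick 7: ........  (fixed point — unchanged through tick 8)
position 6 holds .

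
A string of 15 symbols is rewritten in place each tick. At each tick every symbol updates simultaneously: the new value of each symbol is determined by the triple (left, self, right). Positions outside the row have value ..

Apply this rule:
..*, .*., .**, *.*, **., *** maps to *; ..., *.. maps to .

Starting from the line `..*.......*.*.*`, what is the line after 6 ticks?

***.***********

.**......******
***.....*******
***....********
***...*********
***..**********
***.***********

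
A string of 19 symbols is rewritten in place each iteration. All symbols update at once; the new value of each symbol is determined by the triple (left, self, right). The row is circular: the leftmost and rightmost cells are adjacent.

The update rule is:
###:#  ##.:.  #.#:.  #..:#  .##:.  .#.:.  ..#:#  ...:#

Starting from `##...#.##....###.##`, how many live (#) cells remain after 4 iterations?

10

#.###....####.#...#
...#.####.##...###.
###...##....###.#.#
##.###..####.#.....
count of #: 10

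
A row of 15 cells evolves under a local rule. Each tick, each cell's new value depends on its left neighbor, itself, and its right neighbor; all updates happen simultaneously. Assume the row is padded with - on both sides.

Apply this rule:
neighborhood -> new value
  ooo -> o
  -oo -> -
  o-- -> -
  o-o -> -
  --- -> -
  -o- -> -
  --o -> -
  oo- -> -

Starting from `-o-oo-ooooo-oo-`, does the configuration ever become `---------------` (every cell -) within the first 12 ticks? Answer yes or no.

tick 1: -------ooo-----
tick 2: --------o------
tick 3: ---------------
all cells are - at tick 3

yes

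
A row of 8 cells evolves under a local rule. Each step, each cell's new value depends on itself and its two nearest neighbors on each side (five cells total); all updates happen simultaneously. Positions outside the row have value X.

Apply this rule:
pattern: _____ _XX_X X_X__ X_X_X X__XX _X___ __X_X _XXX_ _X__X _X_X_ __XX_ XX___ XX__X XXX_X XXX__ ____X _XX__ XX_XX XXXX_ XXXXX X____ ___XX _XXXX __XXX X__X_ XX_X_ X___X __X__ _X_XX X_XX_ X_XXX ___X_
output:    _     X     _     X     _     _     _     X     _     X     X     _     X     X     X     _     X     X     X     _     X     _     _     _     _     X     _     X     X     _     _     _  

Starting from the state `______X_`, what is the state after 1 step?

_X_____X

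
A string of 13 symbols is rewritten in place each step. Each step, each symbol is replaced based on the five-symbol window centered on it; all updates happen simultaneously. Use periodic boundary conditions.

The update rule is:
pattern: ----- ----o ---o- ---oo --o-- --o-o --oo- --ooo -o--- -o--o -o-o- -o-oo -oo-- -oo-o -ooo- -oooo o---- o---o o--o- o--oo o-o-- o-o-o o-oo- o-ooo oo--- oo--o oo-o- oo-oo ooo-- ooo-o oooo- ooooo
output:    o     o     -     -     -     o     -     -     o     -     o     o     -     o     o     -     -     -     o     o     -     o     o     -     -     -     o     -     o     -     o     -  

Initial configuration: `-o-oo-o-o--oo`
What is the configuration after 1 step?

oooooooo--o-o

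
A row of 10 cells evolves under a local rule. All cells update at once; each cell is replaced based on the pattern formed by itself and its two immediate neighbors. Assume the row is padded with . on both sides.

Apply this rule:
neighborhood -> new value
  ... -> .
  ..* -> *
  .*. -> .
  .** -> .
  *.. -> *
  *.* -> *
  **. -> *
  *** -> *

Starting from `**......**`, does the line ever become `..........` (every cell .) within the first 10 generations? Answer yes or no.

generation 1: .**....*.*
generation 2: *.**..*.*.
generation 3: .*.***.*.*
generation 4: *.*.***.*.
generation 5: .*.*.***.*
generation 6: *.*.*.***.
generation 7: .*.*.*.***
generation 8: *.*.*.*.**
generation 9: .*.*.*.*.*
generation 10: *.*.*.*.*.
generation 10 is *.*.*.*.*., still not uniform .

no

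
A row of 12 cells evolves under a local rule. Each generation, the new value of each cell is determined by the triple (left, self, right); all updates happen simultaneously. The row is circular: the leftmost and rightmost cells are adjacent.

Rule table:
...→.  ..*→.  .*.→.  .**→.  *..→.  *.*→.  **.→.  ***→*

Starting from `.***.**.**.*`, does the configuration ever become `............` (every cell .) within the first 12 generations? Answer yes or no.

yes

..*.........
............
all cells are . at generation 2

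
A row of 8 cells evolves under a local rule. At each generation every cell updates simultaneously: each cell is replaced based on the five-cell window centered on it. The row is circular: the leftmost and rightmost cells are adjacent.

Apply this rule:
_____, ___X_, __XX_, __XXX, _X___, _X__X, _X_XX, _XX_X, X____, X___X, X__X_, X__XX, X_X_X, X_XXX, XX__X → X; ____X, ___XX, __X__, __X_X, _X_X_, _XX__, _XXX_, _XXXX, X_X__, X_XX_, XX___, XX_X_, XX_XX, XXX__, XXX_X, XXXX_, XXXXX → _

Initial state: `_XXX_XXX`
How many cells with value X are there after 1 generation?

generation 1: _X___X__
count of X: 2

2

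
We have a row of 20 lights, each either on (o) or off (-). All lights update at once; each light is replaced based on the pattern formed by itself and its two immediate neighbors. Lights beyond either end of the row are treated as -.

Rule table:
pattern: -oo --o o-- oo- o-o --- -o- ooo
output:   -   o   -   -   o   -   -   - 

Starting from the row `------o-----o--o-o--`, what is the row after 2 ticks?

----o-----o--o-o----

-----o-----o--o-o---
----o-----o--o-o----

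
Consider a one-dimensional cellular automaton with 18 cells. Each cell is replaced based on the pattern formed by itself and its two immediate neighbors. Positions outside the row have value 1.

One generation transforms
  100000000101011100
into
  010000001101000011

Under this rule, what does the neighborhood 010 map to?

1

At position 9 the neighborhood is 010; the next row has 1 there.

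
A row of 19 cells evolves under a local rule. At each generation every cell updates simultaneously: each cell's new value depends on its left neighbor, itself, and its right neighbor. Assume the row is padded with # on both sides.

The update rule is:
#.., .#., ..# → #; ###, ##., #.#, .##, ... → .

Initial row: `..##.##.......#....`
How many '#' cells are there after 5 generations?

4

##.....#.....###..#
..#...###...#...##.
####.#...#.###.#...
.....##.##.....##.#
#...#.....#...#....
count of #: 4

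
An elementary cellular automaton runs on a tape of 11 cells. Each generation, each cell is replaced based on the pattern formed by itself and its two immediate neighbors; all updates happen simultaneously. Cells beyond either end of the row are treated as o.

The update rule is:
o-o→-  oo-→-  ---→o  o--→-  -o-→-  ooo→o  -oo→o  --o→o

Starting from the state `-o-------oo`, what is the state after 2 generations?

-oooooooooo

---oooooooo
-oooooooooo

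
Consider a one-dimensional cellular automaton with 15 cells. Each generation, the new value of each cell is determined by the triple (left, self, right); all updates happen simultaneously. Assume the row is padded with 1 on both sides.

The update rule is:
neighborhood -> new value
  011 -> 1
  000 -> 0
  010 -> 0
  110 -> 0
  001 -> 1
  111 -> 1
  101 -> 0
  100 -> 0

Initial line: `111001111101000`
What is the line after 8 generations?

110011111000001
100111110000011
001111100000111
011111000001111
011110000011111
011100000111111
011000001111111
010000011111111

010000011111111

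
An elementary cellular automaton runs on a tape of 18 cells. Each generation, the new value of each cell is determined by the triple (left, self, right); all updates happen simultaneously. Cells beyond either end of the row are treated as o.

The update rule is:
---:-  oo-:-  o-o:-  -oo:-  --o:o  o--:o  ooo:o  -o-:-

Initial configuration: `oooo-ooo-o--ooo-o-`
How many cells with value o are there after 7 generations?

5

ooo---o---oo-o----
oo-o-o-o-o----o--o
o---------o--o-oo-
-o-------o-oo-----
--o-----o----o---o
oo-o---o-o--o-o-o-
o---o-o---oo------
count of o: 5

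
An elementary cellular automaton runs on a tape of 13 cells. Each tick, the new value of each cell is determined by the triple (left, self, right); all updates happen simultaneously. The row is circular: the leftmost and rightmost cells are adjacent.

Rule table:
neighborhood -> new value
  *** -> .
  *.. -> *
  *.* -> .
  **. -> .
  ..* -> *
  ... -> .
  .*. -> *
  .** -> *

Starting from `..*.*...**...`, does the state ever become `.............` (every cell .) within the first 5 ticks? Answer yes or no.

no

tick 1: .**.**.**.*..
tick 2: **..*..*..**.
tick 3: *.*********..
tick 4: *.*........**
tick 5: ..**......**.
tick 5 is ..**......**., still not uniform .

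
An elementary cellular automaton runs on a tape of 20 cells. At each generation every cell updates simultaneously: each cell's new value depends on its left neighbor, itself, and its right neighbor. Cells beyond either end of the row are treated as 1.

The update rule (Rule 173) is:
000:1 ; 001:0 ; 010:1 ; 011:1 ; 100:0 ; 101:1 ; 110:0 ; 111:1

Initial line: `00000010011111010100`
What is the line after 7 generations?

11000111111100101111

01111010011110111100
11110110011101111000
11101100011011110010
11011001010111100011
10110001111111001011
01100101111110001111
11000111111100101111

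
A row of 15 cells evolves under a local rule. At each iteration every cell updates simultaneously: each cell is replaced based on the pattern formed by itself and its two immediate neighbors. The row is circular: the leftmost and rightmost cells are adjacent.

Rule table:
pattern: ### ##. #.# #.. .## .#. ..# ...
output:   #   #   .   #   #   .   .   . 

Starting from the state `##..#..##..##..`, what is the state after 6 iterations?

###..#.###.###.
####...###.###.
#####..###.###.
######.###.###.
######.###.###.  (fixed point — unchanged through iteration 6)

######.###.###.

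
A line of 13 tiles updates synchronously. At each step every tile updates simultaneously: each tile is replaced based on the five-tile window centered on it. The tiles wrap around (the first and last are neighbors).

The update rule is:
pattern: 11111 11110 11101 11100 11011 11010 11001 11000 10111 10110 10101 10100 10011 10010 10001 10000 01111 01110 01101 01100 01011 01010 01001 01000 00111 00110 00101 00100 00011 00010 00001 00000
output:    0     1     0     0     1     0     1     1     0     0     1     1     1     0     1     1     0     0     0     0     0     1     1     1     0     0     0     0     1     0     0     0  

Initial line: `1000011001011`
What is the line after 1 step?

0110100100000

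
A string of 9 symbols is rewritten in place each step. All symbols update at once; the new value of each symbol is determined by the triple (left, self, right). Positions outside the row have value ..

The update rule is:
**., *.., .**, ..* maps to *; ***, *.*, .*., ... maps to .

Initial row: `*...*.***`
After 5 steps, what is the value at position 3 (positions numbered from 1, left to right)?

.*.*..*.*
*...**...
.*.****..
*..*..**.
.**.*****
position 3 holds *

*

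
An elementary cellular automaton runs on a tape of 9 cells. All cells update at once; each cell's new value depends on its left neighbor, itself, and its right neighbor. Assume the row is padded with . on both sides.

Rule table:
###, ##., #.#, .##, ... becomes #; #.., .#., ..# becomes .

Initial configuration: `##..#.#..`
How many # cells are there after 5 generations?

7

generation 1: ##...#..#
generation 2: ##.#.....
generation 3: ###..####
generation 4: ###..####  (fixed point — unchanged through generation 5)
count of #: 7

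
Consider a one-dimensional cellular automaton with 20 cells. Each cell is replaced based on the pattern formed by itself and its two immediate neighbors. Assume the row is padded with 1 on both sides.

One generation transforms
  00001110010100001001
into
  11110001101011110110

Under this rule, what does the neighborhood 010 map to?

0

At position 9 the neighborhood is 010; the next row has 0 there.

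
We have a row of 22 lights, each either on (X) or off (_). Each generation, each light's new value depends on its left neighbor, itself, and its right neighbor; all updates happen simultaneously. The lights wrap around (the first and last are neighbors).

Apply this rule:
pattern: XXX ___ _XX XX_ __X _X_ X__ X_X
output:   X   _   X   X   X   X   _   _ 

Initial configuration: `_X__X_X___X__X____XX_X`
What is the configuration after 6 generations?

generation 1: _X_XX_X__XX_XX___XXX_X
generation 2: _X_XX_X_XXX_XX__XXXX_X
generation 3: _X_XX_X_XXX_XX_XXXXX_X
generation 4: _X_XX_X_XXX_XX_XXXXX_X  (fixed point — unchanged through generation 6)

_X_XX_X_XXX_XX_XXXXX_X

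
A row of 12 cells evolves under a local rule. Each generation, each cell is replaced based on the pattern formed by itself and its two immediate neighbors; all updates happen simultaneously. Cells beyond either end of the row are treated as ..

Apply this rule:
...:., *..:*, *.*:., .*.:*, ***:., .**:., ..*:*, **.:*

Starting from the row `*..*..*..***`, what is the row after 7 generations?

generation 1: *********..*
generation 2: ........****
generation 3: .......*...*
generation 4: ......***.**
generation 5: .....*..*..*
generation 6: ....********
generation 7: ...*.......*

...*.......*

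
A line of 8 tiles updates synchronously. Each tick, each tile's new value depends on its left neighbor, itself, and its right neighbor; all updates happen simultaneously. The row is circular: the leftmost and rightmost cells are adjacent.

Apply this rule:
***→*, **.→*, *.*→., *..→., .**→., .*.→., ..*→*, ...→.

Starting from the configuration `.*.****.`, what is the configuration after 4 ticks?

tick 1: *...***.
tick 2: ...*.**.
tick 3: ..*...*.
tick 4: .*...*..

.*...*..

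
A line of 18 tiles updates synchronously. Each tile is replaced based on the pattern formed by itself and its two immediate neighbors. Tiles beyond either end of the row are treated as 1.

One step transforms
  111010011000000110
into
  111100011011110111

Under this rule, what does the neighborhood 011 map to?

1

At position 7 the neighborhood is 011; the next row has 1 there.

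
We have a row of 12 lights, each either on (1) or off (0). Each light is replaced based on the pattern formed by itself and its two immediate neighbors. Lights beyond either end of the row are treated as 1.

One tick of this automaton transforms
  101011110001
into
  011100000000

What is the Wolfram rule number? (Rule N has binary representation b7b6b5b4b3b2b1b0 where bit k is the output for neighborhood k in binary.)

position 5: 111 → 0  (bit 7 = 0)
position 0: 110 → 0  (bit 6 = 0)
position 1: 101 → 1  (bit 5 = 1)
position 8: 100 → 0  (bit 4 = 0)
position 4: 011 → 0  (bit 3 = 0)
position 2: 010 → 1  (bit 2 = 1)
position 10: 001 → 0  (bit 1 = 0)
position 9: 000 → 0  (bit 0 = 0)
bits b7..b0 = 00100100 = 36

36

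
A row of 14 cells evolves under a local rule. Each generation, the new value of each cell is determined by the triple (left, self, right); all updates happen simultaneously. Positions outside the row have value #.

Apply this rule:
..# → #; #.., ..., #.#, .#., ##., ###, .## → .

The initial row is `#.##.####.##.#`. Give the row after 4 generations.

...........#..

..............
.............#
............#.
...........#..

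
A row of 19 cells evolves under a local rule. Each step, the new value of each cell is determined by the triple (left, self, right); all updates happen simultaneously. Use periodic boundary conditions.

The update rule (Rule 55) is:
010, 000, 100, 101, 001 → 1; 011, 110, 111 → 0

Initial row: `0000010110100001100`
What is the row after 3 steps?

1111111001111110011
0000000110000001100
1111111001111110011

1111111001111110011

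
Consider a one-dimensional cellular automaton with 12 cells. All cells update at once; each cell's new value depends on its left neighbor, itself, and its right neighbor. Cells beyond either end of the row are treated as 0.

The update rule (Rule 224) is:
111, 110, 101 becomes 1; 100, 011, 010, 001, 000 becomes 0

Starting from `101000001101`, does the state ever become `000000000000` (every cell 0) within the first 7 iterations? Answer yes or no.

yes

iteration 1: 010000000110
iteration 2: 000000000010
iteration 3: 000000000000
all cells are 0 at iteration 3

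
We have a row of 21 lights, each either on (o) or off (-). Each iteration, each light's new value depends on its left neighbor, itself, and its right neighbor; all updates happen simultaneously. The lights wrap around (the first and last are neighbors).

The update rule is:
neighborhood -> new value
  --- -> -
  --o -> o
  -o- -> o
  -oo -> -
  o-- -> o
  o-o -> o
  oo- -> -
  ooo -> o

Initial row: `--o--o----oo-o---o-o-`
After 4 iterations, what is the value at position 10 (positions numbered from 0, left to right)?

-

iteration 1: -oooooo--o--ooo-ooooo
iteration 2: o-oooo-ooooo-o-o-ooo-
iteration 3: oo-oo-o-ooo-ooooo-o-o
iteration 4: o-o--ooo-o-o-ooo-ooo-
position 10 holds -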